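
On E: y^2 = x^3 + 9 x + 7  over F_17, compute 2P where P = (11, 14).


Doubling: s = (3 x1^2 + a) / (2 y1)
s = (3*11^2 + 9) / (2*14) mod 17 = 6
x3 = s^2 - 2 x1 mod 17 = 6^2 - 2*11 = 14
y3 = s (x1 - x3) - y1 mod 17 = 6 * (11 - 14) - 14 = 2

2P = (14, 2)


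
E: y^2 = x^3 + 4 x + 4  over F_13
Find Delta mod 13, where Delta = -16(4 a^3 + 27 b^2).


4 a^3 + 27 b^2 = 4*4^3 + 27*4^2 = 256 + 432 = 688
Delta = -16 * (688) = -11008
Delta mod 13 = 3

Delta = 3 (mod 13)


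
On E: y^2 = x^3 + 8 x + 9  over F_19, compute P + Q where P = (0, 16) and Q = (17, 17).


P != Q, so use the chord formula.
s = (y2 - y1) / (x2 - x1) = (1) / (17) mod 19 = 9
x3 = s^2 - x1 - x2 mod 19 = 9^2 - 0 - 17 = 7
y3 = s (x1 - x3) - y1 mod 19 = 9 * (0 - 7) - 16 = 16

P + Q = (7, 16)


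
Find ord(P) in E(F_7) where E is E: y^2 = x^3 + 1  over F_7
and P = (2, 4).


Compute successive multiples of P until we hit O:
  1P = (2, 4)
  2P = (0, 6)
  3P = (6, 0)
  4P = (0, 1)
  5P = (2, 3)
  6P = O

ord(P) = 6


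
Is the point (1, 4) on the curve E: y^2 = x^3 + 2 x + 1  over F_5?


Check whether y^2 = x^3 + 2 x + 1 (mod 5) for (x, y) = (1, 4).
LHS: y^2 = 4^2 mod 5 = 1
RHS: x^3 + 2 x + 1 = 1^3 + 2*1 + 1 mod 5 = 4
LHS != RHS

No, not on the curve


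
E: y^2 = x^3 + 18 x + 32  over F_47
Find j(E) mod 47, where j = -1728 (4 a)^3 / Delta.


Delta = -16(4 a^3 + 27 b^2) mod 47 = 22
-1728 * (4 a)^3 = -1728 * (4*18)^3 mod 47 = 43
j = 43 * 22^(-1) mod 47 = 34

j = 34 (mod 47)


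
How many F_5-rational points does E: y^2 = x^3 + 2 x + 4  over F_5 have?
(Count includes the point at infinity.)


For each x in F_5, count y with y^2 = x^3 + 2 x + 4 mod 5:
  x = 0: RHS = 4, y in [2, 3]  -> 2 point(s)
  x = 2: RHS = 1, y in [1, 4]  -> 2 point(s)
  x = 4: RHS = 1, y in [1, 4]  -> 2 point(s)
Affine points: 6. Add the point at infinity: total = 7.

#E(F_5) = 7


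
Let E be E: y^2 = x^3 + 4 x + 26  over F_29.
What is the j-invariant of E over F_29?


Delta = -16(4 a^3 + 27 b^2) mod 29 = 20
-1728 * (4 a)^3 = -1728 * (4*4)^3 mod 29 = 26
j = 26 * 20^(-1) mod 29 = 10

j = 10 (mod 29)


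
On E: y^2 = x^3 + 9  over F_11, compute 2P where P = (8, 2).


k = 2 = 10_2 (binary, LSB first: 01)
Double-and-add from P = (8, 2):
  bit 0 = 0: acc unchanged = O
  bit 1 = 1: acc = O + (0, 8) = (0, 8)

2P = (0, 8)


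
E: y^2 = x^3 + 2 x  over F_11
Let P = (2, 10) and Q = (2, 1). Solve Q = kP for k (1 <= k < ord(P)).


Enumerate multiples of P until we hit Q = (2, 1):
  1P = (2, 10)
  2P = (1, 5)
  3P = (0, 0)
  4P = (1, 6)
  5P = (2, 1)
Match found at i = 5.

k = 5


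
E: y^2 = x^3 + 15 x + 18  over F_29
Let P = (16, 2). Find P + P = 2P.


Doubling: s = (3 x1^2 + a) / (2 y1)
s = (3*16^2 + 15) / (2*2) mod 29 = 0
x3 = s^2 - 2 x1 mod 29 = 0^2 - 2*16 = 26
y3 = s (x1 - x3) - y1 mod 29 = 0 * (16 - 26) - 2 = 27

2P = (26, 27)


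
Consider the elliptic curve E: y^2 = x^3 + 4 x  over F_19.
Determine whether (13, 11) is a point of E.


Check whether y^2 = x^3 + 4 x + 0 (mod 19) for (x, y) = (13, 11).
LHS: y^2 = 11^2 mod 19 = 7
RHS: x^3 + 4 x + 0 = 13^3 + 4*13 + 0 mod 19 = 7
LHS = RHS

Yes, on the curve


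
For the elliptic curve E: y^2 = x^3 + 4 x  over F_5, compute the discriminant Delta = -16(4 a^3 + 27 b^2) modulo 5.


4 a^3 + 27 b^2 = 4*4^3 + 27*0^2 = 256 + 0 = 256
Delta = -16 * (256) = -4096
Delta mod 5 = 4

Delta = 4 (mod 5)


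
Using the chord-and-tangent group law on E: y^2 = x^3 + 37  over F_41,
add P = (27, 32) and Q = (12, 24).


P != Q, so use the chord formula.
s = (y2 - y1) / (x2 - x1) = (33) / (26) mod 41 = 6
x3 = s^2 - x1 - x2 mod 41 = 6^2 - 27 - 12 = 38
y3 = s (x1 - x3) - y1 mod 41 = 6 * (27 - 38) - 32 = 25

P + Q = (38, 25)


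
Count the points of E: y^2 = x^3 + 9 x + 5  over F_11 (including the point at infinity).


For each x in F_11, count y with y^2 = x^3 + 9 x + 5 mod 11:
  x = 0: RHS = 5, y in [4, 7]  -> 2 point(s)
  x = 1: RHS = 4, y in [2, 9]  -> 2 point(s)
  x = 2: RHS = 9, y in [3, 8]  -> 2 point(s)
  x = 3: RHS = 4, y in [2, 9]  -> 2 point(s)
  x = 6: RHS = 0, y in [0]  -> 1 point(s)
  x = 7: RHS = 4, y in [2, 9]  -> 2 point(s)
  x = 9: RHS = 1, y in [1, 10]  -> 2 point(s)
Affine points: 13. Add the point at infinity: total = 14.

#E(F_11) = 14


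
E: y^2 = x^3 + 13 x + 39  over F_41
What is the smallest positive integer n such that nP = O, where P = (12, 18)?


Compute successive multiples of P until we hit O:
  1P = (12, 18)
  2P = (25, 32)
  3P = (35, 14)
  4P = (31, 37)
  5P = (40, 36)
  6P = (21, 26)
  7P = (26, 6)
  8P = (28, 25)
  ... (continuing to 22P)
  22P = O

ord(P) = 22


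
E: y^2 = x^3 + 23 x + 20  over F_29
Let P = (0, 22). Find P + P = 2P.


Doubling: s = (3 x1^2 + a) / (2 y1)
s = (3*0^2 + 23) / (2*22) mod 29 = 17
x3 = s^2 - 2 x1 mod 29 = 17^2 - 2*0 = 28
y3 = s (x1 - x3) - y1 mod 29 = 17 * (0 - 28) - 22 = 24

2P = (28, 24)


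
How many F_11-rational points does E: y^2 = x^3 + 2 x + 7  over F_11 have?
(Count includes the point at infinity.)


For each x in F_11, count y with y^2 = x^3 + 2 x + 7 mod 11:
  x = 6: RHS = 4, y in [2, 9]  -> 2 point(s)
  x = 7: RHS = 1, y in [1, 10]  -> 2 point(s)
  x = 10: RHS = 4, y in [2, 9]  -> 2 point(s)
Affine points: 6. Add the point at infinity: total = 7.

#E(F_11) = 7


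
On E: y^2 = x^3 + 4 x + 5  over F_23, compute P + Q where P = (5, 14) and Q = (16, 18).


P != Q, so use the chord formula.
s = (y2 - y1) / (x2 - x1) = (4) / (11) mod 23 = 15
x3 = s^2 - x1 - x2 mod 23 = 15^2 - 5 - 16 = 20
y3 = s (x1 - x3) - y1 mod 23 = 15 * (5 - 20) - 14 = 14

P + Q = (20, 14)


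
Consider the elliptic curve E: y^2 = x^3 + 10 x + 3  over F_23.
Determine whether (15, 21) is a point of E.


Check whether y^2 = x^3 + 10 x + 3 (mod 23) for (x, y) = (15, 21).
LHS: y^2 = 21^2 mod 23 = 4
RHS: x^3 + 10 x + 3 = 15^3 + 10*15 + 3 mod 23 = 9
LHS != RHS

No, not on the curve


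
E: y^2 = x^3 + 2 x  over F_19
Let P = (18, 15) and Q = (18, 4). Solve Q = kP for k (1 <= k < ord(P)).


Enumerate multiples of P until we hit Q = (18, 4):
  1P = (18, 15)
  2P = (11, 2)
  3P = (14, 6)
  4P = (17, 11)
  5P = (0, 0)
  6P = (17, 8)
  7P = (14, 13)
  8P = (11, 17)
  9P = (18, 4)
Match found at i = 9.

k = 9


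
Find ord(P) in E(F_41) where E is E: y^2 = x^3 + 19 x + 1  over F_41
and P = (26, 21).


Compute successive multiples of P until we hit O:
  1P = (26, 21)
  2P = (39, 18)
  3P = (27, 36)
  4P = (8, 3)
  5P = (8, 38)
  6P = (27, 5)
  7P = (39, 23)
  8P = (26, 20)
  ... (continuing to 9P)
  9P = O

ord(P) = 9


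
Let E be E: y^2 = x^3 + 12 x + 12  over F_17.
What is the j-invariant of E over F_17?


Delta = -16(4 a^3 + 27 b^2) mod 17 = 5
-1728 * (4 a)^3 = -1728 * (4*12)^3 mod 17 = 8
j = 8 * 5^(-1) mod 17 = 5

j = 5 (mod 17)


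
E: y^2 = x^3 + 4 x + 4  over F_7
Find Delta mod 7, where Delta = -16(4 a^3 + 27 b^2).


4 a^3 + 27 b^2 = 4*4^3 + 27*4^2 = 256 + 432 = 688
Delta = -16 * (688) = -11008
Delta mod 7 = 3

Delta = 3 (mod 7)


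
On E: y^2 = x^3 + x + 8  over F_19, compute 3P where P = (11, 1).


k = 3 = 11_2 (binary, LSB first: 11)
Double-and-add from P = (11, 1):
  bit 0 = 1: acc = O + (11, 1) = (11, 1)
  bit 1 = 1: acc = (11, 1) + (4, 0) = (11, 18)

3P = (11, 18)


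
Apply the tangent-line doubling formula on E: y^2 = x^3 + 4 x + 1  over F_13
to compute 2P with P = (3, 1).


Doubling: s = (3 x1^2 + a) / (2 y1)
s = (3*3^2 + 4) / (2*1) mod 13 = 9
x3 = s^2 - 2 x1 mod 13 = 9^2 - 2*3 = 10
y3 = s (x1 - x3) - y1 mod 13 = 9 * (3 - 10) - 1 = 1

2P = (10, 1)


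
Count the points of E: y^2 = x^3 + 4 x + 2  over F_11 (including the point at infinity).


For each x in F_11, count y with y^2 = x^3 + 4 x + 2 mod 11:
  x = 4: RHS = 5, y in [4, 7]  -> 2 point(s)
  x = 5: RHS = 4, y in [2, 9]  -> 2 point(s)
  x = 6: RHS = 0, y in [0]  -> 1 point(s)
Affine points: 5. Add the point at infinity: total = 6.

#E(F_11) = 6


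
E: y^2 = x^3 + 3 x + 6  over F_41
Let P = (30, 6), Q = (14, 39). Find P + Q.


P != Q, so use the chord formula.
s = (y2 - y1) / (x2 - x1) = (33) / (25) mod 41 = 21
x3 = s^2 - x1 - x2 mod 41 = 21^2 - 30 - 14 = 28
y3 = s (x1 - x3) - y1 mod 41 = 21 * (30 - 28) - 6 = 36

P + Q = (28, 36)


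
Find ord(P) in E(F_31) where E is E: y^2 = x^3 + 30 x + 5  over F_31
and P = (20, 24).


Compute successive multiples of P until we hit O:
  1P = (20, 24)
  2P = (1, 25)
  3P = (24, 17)
  4P = (23, 20)
  5P = (7, 0)
  6P = (23, 11)
  7P = (24, 14)
  8P = (1, 6)
  ... (continuing to 10P)
  10P = O

ord(P) = 10


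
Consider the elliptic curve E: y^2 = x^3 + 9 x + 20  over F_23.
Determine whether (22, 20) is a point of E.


Check whether y^2 = x^3 + 9 x + 20 (mod 23) for (x, y) = (22, 20).
LHS: y^2 = 20^2 mod 23 = 9
RHS: x^3 + 9 x + 20 = 22^3 + 9*22 + 20 mod 23 = 10
LHS != RHS

No, not on the curve


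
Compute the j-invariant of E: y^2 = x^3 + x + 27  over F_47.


Delta = -16(4 a^3 + 27 b^2) mod 47 = 2
-1728 * (4 a)^3 = -1728 * (4*1)^3 mod 47 = 46
j = 46 * 2^(-1) mod 47 = 23

j = 23 (mod 47)


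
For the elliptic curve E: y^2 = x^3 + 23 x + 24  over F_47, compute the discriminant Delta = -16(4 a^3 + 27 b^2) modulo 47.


4 a^3 + 27 b^2 = 4*23^3 + 27*24^2 = 48668 + 15552 = 64220
Delta = -16 * (64220) = -1027520
Delta mod 47 = 41

Delta = 41 (mod 47)


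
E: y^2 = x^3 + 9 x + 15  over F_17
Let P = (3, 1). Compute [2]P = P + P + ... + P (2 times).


k = 2 = 10_2 (binary, LSB first: 01)
Double-and-add from P = (3, 1):
  bit 0 = 0: acc unchanged = O
  bit 1 = 1: acc = O + (12, 7) = (12, 7)

2P = (12, 7)


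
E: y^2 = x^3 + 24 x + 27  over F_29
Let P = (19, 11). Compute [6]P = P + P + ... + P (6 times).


k = 6 = 110_2 (binary, LSB first: 011)
Double-and-add from P = (19, 11):
  bit 0 = 0: acc unchanged = O
  bit 1 = 1: acc = O + (14, 2) = (14, 2)
  bit 2 = 1: acc = (14, 2) + (7, 25) = (4, 19)

6P = (4, 19)


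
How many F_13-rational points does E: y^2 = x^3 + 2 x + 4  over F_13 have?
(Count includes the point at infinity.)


For each x in F_13, count y with y^2 = x^3 + 2 x + 4 mod 13:
  x = 0: RHS = 4, y in [2, 11]  -> 2 point(s)
  x = 2: RHS = 3, y in [4, 9]  -> 2 point(s)
  x = 5: RHS = 9, y in [3, 10]  -> 2 point(s)
  x = 7: RHS = 10, y in [6, 7]  -> 2 point(s)
  x = 8: RHS = 12, y in [5, 8]  -> 2 point(s)
  x = 9: RHS = 10, y in [6, 7]  -> 2 point(s)
  x = 10: RHS = 10, y in [6, 7]  -> 2 point(s)
  x = 12: RHS = 1, y in [1, 12]  -> 2 point(s)
Affine points: 16. Add the point at infinity: total = 17.

#E(F_13) = 17


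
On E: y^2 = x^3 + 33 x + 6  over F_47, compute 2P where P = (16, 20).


Doubling: s = (3 x1^2 + a) / (2 y1)
s = (3*16^2 + 33) / (2*20) mod 47 = 40
x3 = s^2 - 2 x1 mod 47 = 40^2 - 2*16 = 17
y3 = s (x1 - x3) - y1 mod 47 = 40 * (16 - 17) - 20 = 34

2P = (17, 34)


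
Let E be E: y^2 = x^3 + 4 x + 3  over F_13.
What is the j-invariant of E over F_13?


Delta = -16(4 a^3 + 27 b^2) mod 13 = 11
-1728 * (4 a)^3 = -1728 * (4*4)^3 mod 13 = 1
j = 1 * 11^(-1) mod 13 = 6

j = 6 (mod 13)


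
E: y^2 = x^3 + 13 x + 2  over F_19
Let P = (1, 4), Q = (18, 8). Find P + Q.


P != Q, so use the chord formula.
s = (y2 - y1) / (x2 - x1) = (4) / (17) mod 19 = 17
x3 = s^2 - x1 - x2 mod 19 = 17^2 - 1 - 18 = 4
y3 = s (x1 - x3) - y1 mod 19 = 17 * (1 - 4) - 4 = 2

P + Q = (4, 2)


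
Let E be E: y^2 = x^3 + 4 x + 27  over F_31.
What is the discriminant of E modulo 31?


4 a^3 + 27 b^2 = 4*4^3 + 27*27^2 = 256 + 19683 = 19939
Delta = -16 * (19939) = -319024
Delta mod 31 = 28

Delta = 28 (mod 31)


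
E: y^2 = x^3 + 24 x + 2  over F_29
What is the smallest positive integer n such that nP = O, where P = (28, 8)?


Compute successive multiples of P until we hit O:
  1P = (28, 8)
  2P = (7, 22)
  3P = (17, 4)
  4P = (22, 10)
  5P = (21, 9)
  6P = (25, 4)
  7P = (10, 16)
  8P = (27, 27)
  ... (continuing to 24P)
  24P = O

ord(P) = 24


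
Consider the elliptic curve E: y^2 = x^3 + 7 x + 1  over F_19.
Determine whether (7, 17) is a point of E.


Check whether y^2 = x^3 + 7 x + 1 (mod 19) for (x, y) = (7, 17).
LHS: y^2 = 17^2 mod 19 = 4
RHS: x^3 + 7 x + 1 = 7^3 + 7*7 + 1 mod 19 = 13
LHS != RHS

No, not on the curve


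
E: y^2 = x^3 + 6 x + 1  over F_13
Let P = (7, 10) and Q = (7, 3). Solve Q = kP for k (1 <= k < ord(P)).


Enumerate multiples of P until we hit Q = (7, 3):
  1P = (7, 10)
  2P = (9, 2)
  3P = (0, 1)
  4P = (5, 0)
  5P = (0, 12)
  6P = (9, 11)
  7P = (7, 3)
Match found at i = 7.

k = 7


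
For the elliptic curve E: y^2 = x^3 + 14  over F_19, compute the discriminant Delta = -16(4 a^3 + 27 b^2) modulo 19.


4 a^3 + 27 b^2 = 4*0^3 + 27*14^2 = 0 + 5292 = 5292
Delta = -16 * (5292) = -84672
Delta mod 19 = 11

Delta = 11 (mod 19)


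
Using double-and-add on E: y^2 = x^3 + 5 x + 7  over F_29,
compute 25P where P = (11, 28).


k = 25 = 11001_2 (binary, LSB first: 10011)
Double-and-add from P = (11, 28):
  bit 0 = 1: acc = O + (11, 28) = (11, 28)
  bit 1 = 0: acc unchanged = (11, 28)
  bit 2 = 0: acc unchanged = (11, 28)
  bit 3 = 1: acc = (11, 28) + (10, 10) = (13, 23)
  bit 4 = 1: acc = (13, 23) + (15, 8) = (21, 8)

25P = (21, 8)


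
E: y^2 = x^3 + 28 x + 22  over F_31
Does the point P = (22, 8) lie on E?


Check whether y^2 = x^3 + 28 x + 22 (mod 31) for (x, y) = (22, 8).
LHS: y^2 = 8^2 mod 31 = 2
RHS: x^3 + 28 x + 22 = 22^3 + 28*22 + 22 mod 31 = 2
LHS = RHS

Yes, on the curve


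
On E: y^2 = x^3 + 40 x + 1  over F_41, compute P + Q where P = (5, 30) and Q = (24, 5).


P != Q, so use the chord formula.
s = (y2 - y1) / (x2 - x1) = (16) / (19) mod 41 = 3
x3 = s^2 - x1 - x2 mod 41 = 3^2 - 5 - 24 = 21
y3 = s (x1 - x3) - y1 mod 41 = 3 * (5 - 21) - 30 = 4

P + Q = (21, 4)


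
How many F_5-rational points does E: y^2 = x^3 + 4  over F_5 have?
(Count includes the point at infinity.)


For each x in F_5, count y with y^2 = x^3 + 0 x + 4 mod 5:
  x = 0: RHS = 4, y in [2, 3]  -> 2 point(s)
  x = 1: RHS = 0, y in [0]  -> 1 point(s)
  x = 3: RHS = 1, y in [1, 4]  -> 2 point(s)
Affine points: 5. Add the point at infinity: total = 6.

#E(F_5) = 6


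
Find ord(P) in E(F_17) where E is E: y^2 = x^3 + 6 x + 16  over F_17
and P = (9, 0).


Compute successive multiples of P until we hit O:
  1P = (9, 0)
  2P = O

ord(P) = 2


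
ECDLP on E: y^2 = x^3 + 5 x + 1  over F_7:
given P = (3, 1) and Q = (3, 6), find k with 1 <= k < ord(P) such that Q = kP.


Enumerate multiples of P until we hit Q = (3, 6):
  1P = (3, 1)
  2P = (5, 2)
  3P = (1, 0)
  4P = (5, 5)
  5P = (3, 6)
Match found at i = 5.

k = 5


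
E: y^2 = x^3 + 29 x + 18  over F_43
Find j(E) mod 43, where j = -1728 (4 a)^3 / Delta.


Delta = -16(4 a^3 + 27 b^2) mod 43 = 1
-1728 * (4 a)^3 = -1728 * (4*29)^3 mod 43 = 32
j = 32 * 1^(-1) mod 43 = 32

j = 32 (mod 43)


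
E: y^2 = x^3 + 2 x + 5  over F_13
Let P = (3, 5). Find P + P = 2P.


Doubling: s = (3 x1^2 + a) / (2 y1)
s = (3*3^2 + 2) / (2*5) mod 13 = 12
x3 = s^2 - 2 x1 mod 13 = 12^2 - 2*3 = 8
y3 = s (x1 - x3) - y1 mod 13 = 12 * (3 - 8) - 5 = 0

2P = (8, 0)


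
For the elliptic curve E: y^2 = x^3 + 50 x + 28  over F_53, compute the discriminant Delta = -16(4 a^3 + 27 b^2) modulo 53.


4 a^3 + 27 b^2 = 4*50^3 + 27*28^2 = 500000 + 21168 = 521168
Delta = -16 * (521168) = -8338688
Delta mod 53 = 14

Delta = 14 (mod 53)


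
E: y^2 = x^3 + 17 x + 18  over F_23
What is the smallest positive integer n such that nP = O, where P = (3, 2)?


Compute successive multiples of P until we hit O:
  1P = (3, 2)
  2P = (0, 8)
  3P = (1, 17)
  4P = (12, 8)
  5P = (11, 8)
  6P = (11, 15)
  7P = (12, 15)
  8P = (1, 6)
  ... (continuing to 11P)
  11P = O

ord(P) = 11


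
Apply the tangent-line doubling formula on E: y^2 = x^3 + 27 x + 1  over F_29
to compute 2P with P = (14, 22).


Doubling: s = (3 x1^2 + a) / (2 y1)
s = (3*14^2 + 27) / (2*22) mod 29 = 12
x3 = s^2 - 2 x1 mod 29 = 12^2 - 2*14 = 0
y3 = s (x1 - x3) - y1 mod 29 = 12 * (14 - 0) - 22 = 1

2P = (0, 1)


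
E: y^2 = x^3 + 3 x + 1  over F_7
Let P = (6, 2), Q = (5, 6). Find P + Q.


P != Q, so use the chord formula.
s = (y2 - y1) / (x2 - x1) = (4) / (6) mod 7 = 3
x3 = s^2 - x1 - x2 mod 7 = 3^2 - 6 - 5 = 5
y3 = s (x1 - x3) - y1 mod 7 = 3 * (6 - 5) - 2 = 1

P + Q = (5, 1)


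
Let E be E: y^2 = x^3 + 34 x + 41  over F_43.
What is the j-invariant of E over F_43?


Delta = -16(4 a^3 + 27 b^2) mod 43 = 36
-1728 * (4 a)^3 = -1728 * (4*34)^3 mod 43 = 8
j = 8 * 36^(-1) mod 43 = 5

j = 5 (mod 43)


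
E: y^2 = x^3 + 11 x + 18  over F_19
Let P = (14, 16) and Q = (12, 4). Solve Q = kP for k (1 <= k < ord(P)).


Enumerate multiples of P until we hit Q = (12, 4):
  1P = (14, 16)
  2P = (17, 8)
  3P = (12, 4)
Match found at i = 3.

k = 3


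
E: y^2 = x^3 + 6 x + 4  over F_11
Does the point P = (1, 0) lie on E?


Check whether y^2 = x^3 + 6 x + 4 (mod 11) for (x, y) = (1, 0).
LHS: y^2 = 0^2 mod 11 = 0
RHS: x^3 + 6 x + 4 = 1^3 + 6*1 + 4 mod 11 = 0
LHS = RHS

Yes, on the curve


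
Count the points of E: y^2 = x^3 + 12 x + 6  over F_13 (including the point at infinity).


For each x in F_13, count y with y^2 = x^3 + 12 x + 6 mod 13:
  x = 2: RHS = 12, y in [5, 8]  -> 2 point(s)
  x = 3: RHS = 4, y in [2, 11]  -> 2 point(s)
  x = 4: RHS = 1, y in [1, 12]  -> 2 point(s)
  x = 5: RHS = 9, y in [3, 10]  -> 2 point(s)
  x = 7: RHS = 4, y in [2, 11]  -> 2 point(s)
  x = 8: RHS = 3, y in [4, 9]  -> 2 point(s)
  x = 11: RHS = 0, y in [0]  -> 1 point(s)
Affine points: 13. Add the point at infinity: total = 14.

#E(F_13) = 14


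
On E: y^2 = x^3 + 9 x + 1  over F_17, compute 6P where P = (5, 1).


k = 6 = 110_2 (binary, LSB first: 011)
Double-and-add from P = (5, 1):
  bit 0 = 0: acc unchanged = O
  bit 1 = 1: acc = O + (3, 15) = (3, 15)
  bit 2 = 1: acc = (3, 15) + (7, 4) = (5, 16)

6P = (5, 16)


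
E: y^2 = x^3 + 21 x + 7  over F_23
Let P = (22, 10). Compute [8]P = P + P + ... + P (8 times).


k = 8 = 1000_2 (binary, LSB first: 0001)
Double-and-add from P = (22, 10):
  bit 0 = 0: acc unchanged = O
  bit 1 = 0: acc unchanged = O
  bit 2 = 0: acc unchanged = O
  bit 3 = 1: acc = O + (22, 13) = (22, 13)

8P = (22, 13)


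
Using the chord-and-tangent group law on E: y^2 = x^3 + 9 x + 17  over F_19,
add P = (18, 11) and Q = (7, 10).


P != Q, so use the chord formula.
s = (y2 - y1) / (x2 - x1) = (18) / (8) mod 19 = 7
x3 = s^2 - x1 - x2 mod 19 = 7^2 - 18 - 7 = 5
y3 = s (x1 - x3) - y1 mod 19 = 7 * (18 - 5) - 11 = 4

P + Q = (5, 4)


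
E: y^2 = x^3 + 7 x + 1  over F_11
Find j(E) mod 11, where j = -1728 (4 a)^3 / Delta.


Delta = -16(4 a^3 + 27 b^2) mod 11 = 1
-1728 * (4 a)^3 = -1728 * (4*7)^3 mod 11 = 4
j = 4 * 1^(-1) mod 11 = 4

j = 4 (mod 11)


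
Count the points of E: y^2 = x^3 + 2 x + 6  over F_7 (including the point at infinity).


For each x in F_7, count y with y^2 = x^3 + 2 x + 6 mod 7:
  x = 1: RHS = 2, y in [3, 4]  -> 2 point(s)
  x = 2: RHS = 4, y in [2, 5]  -> 2 point(s)
  x = 3: RHS = 4, y in [2, 5]  -> 2 point(s)
  x = 4: RHS = 1, y in [1, 6]  -> 2 point(s)
  x = 5: RHS = 1, y in [1, 6]  -> 2 point(s)
Affine points: 10. Add the point at infinity: total = 11.

#E(F_7) = 11


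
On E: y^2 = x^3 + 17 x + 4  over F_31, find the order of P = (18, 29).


Compute successive multiples of P until we hit O:
  1P = (18, 29)
  2P = (13, 29)
  3P = (0, 2)
  4P = (23, 10)
  5P = (28, 9)
  6P = (20, 6)
  7P = (9, 7)
  8P = (5, 20)
  ... (continuing to 35P)
  35P = O

ord(P) = 35


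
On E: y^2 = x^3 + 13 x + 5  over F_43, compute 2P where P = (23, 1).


Doubling: s = (3 x1^2 + a) / (2 y1)
s = (3*23^2 + 13) / (2*1) mod 43 = 26
x3 = s^2 - 2 x1 mod 43 = 26^2 - 2*23 = 28
y3 = s (x1 - x3) - y1 mod 43 = 26 * (23 - 28) - 1 = 41

2P = (28, 41)


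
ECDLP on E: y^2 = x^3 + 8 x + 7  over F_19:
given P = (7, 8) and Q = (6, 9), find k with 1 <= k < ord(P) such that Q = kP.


Enumerate multiples of P until we hit Q = (6, 9):
  1P = (7, 8)
  2P = (6, 10)
  3P = (10, 17)
  4P = (11, 18)
  5P = (12, 8)
  6P = (0, 11)
  7P = (18, 13)
  8P = (3, 18)
  9P = (1, 15)
  10P = (15, 14)
  11P = (13, 16)
  12P = (5, 1)
  13P = (5, 18)
  14P = (13, 3)
  15P = (15, 5)
  16P = (1, 4)
  17P = (3, 1)
  18P = (18, 6)
  19P = (0, 8)
  20P = (12, 11)
  21P = (11, 1)
  22P = (10, 2)
  23P = (6, 9)
Match found at i = 23.

k = 23


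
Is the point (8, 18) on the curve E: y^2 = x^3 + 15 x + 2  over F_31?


Check whether y^2 = x^3 + 15 x + 2 (mod 31) for (x, y) = (8, 18).
LHS: y^2 = 18^2 mod 31 = 14
RHS: x^3 + 15 x + 2 = 8^3 + 15*8 + 2 mod 31 = 14
LHS = RHS

Yes, on the curve


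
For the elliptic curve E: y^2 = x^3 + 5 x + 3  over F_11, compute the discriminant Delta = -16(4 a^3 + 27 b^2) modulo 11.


4 a^3 + 27 b^2 = 4*5^3 + 27*3^2 = 500 + 243 = 743
Delta = -16 * (743) = -11888
Delta mod 11 = 3

Delta = 3 (mod 11)


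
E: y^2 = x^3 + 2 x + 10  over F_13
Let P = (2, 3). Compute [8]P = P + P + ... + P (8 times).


k = 8 = 1000_2 (binary, LSB first: 0001)
Double-and-add from P = (2, 3):
  bit 0 = 0: acc unchanged = O
  bit 1 = 0: acc unchanged = O
  bit 2 = 0: acc unchanged = O
  bit 3 = 1: acc = O + (2, 10) = (2, 10)

8P = (2, 10)


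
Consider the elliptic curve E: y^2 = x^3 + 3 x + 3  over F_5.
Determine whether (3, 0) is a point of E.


Check whether y^2 = x^3 + 3 x + 3 (mod 5) for (x, y) = (3, 0).
LHS: y^2 = 0^2 mod 5 = 0
RHS: x^3 + 3 x + 3 = 3^3 + 3*3 + 3 mod 5 = 4
LHS != RHS

No, not on the curve


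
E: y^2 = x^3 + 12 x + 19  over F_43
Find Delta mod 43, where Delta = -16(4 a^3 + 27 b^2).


4 a^3 + 27 b^2 = 4*12^3 + 27*19^2 = 6912 + 9747 = 16659
Delta = -16 * (16659) = -266544
Delta mod 43 = 13

Delta = 13 (mod 43)


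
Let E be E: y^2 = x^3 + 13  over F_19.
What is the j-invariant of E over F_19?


Delta = -16(4 a^3 + 27 b^2) mod 19 = 9
-1728 * (4 a)^3 = -1728 * (4*0)^3 mod 19 = 0
j = 0 * 9^(-1) mod 19 = 0

j = 0 (mod 19)


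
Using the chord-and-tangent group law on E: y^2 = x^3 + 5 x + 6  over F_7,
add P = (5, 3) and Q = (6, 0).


P != Q, so use the chord formula.
s = (y2 - y1) / (x2 - x1) = (4) / (1) mod 7 = 4
x3 = s^2 - x1 - x2 mod 7 = 4^2 - 5 - 6 = 5
y3 = s (x1 - x3) - y1 mod 7 = 4 * (5 - 5) - 3 = 4

P + Q = (5, 4)


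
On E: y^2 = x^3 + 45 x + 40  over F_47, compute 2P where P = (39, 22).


Doubling: s = (3 x1^2 + a) / (2 y1)
s = (3*39^2 + 45) / (2*22) mod 47 = 15
x3 = s^2 - 2 x1 mod 47 = 15^2 - 2*39 = 6
y3 = s (x1 - x3) - y1 mod 47 = 15 * (39 - 6) - 22 = 3

2P = (6, 3)


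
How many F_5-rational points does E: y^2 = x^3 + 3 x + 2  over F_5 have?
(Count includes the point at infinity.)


For each x in F_5, count y with y^2 = x^3 + 3 x + 2 mod 5:
  x = 1: RHS = 1, y in [1, 4]  -> 2 point(s)
  x = 2: RHS = 1, y in [1, 4]  -> 2 point(s)
Affine points: 4. Add the point at infinity: total = 5.

#E(F_5) = 5


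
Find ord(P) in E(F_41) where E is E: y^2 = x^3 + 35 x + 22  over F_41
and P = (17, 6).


Compute successive multiples of P until we hit O:
  1P = (17, 6)
  2P = (7, 35)
  3P = (25, 9)
  4P = (19, 24)
  5P = (4, 29)
  6P = (11, 37)
  7P = (34, 34)
  8P = (13, 3)
  ... (continuing to 18P)
  18P = O

ord(P) = 18


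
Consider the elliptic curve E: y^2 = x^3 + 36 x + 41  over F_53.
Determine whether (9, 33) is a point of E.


Check whether y^2 = x^3 + 36 x + 41 (mod 53) for (x, y) = (9, 33).
LHS: y^2 = 33^2 mod 53 = 29
RHS: x^3 + 36 x + 41 = 9^3 + 36*9 + 41 mod 53 = 34
LHS != RHS

No, not on the curve


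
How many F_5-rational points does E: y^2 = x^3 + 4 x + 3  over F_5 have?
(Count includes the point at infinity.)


For each x in F_5, count y with y^2 = x^3 + 4 x + 3 mod 5:
  x = 2: RHS = 4, y in [2, 3]  -> 2 point(s)
Affine points: 2. Add the point at infinity: total = 3.

#E(F_5) = 3


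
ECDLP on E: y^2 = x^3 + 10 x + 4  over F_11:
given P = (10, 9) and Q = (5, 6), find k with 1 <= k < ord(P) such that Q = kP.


Enumerate multiples of P until we hit Q = (5, 6):
  1P = (10, 9)
  2P = (5, 5)
  3P = (5, 6)
Match found at i = 3.

k = 3


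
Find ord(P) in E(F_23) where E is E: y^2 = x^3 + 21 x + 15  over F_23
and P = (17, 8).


Compute successive multiples of P until we hit O:
  1P = (17, 8)
  2P = (16, 13)
  3P = (15, 5)
  4P = (22, 19)
  5P = (10, 12)
  6P = (9, 17)
  7P = (13, 22)
  8P = (11, 17)
  ... (continuing to 23P)
  23P = O

ord(P) = 23


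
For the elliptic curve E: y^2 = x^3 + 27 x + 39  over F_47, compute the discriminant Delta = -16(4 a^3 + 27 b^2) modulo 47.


4 a^3 + 27 b^2 = 4*27^3 + 27*39^2 = 78732 + 41067 = 119799
Delta = -16 * (119799) = -1916784
Delta mod 47 = 17

Delta = 17 (mod 47)


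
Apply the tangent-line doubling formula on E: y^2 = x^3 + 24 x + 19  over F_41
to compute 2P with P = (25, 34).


Doubling: s = (3 x1^2 + a) / (2 y1)
s = (3*25^2 + 24) / (2*34) mod 41 = 2
x3 = s^2 - 2 x1 mod 41 = 2^2 - 2*25 = 36
y3 = s (x1 - x3) - y1 mod 41 = 2 * (25 - 36) - 34 = 26

2P = (36, 26)


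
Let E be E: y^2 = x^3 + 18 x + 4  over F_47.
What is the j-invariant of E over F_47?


Delta = -16(4 a^3 + 27 b^2) mod 47 = 23
-1728 * (4 a)^3 = -1728 * (4*18)^3 mod 47 = 43
j = 43 * 23^(-1) mod 47 = 8

j = 8 (mod 47)


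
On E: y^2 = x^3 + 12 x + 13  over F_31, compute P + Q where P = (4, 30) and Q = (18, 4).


P != Q, so use the chord formula.
s = (y2 - y1) / (x2 - x1) = (5) / (14) mod 31 = 7
x3 = s^2 - x1 - x2 mod 31 = 7^2 - 4 - 18 = 27
y3 = s (x1 - x3) - y1 mod 31 = 7 * (4 - 27) - 30 = 26

P + Q = (27, 26)


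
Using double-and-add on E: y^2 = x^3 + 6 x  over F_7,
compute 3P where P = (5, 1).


k = 3 = 11_2 (binary, LSB first: 11)
Double-and-add from P = (5, 1):
  bit 0 = 1: acc = O + (5, 1) = (5, 1)
  bit 1 = 1: acc = (5, 1) + (1, 0) = (5, 6)

3P = (5, 6)


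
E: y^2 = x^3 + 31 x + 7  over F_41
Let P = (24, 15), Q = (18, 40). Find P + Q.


P != Q, so use the chord formula.
s = (y2 - y1) / (x2 - x1) = (25) / (35) mod 41 = 30
x3 = s^2 - x1 - x2 mod 41 = 30^2 - 24 - 18 = 38
y3 = s (x1 - x3) - y1 mod 41 = 30 * (24 - 38) - 15 = 16

P + Q = (38, 16)


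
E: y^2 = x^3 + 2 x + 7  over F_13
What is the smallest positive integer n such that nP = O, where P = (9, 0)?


Compute successive multiples of P until we hit O:
  1P = (9, 0)
  2P = O

ord(P) = 2


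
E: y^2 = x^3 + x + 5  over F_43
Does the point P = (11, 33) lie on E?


Check whether y^2 = x^3 + 1 x + 5 (mod 43) for (x, y) = (11, 33).
LHS: y^2 = 33^2 mod 43 = 14
RHS: x^3 + 1 x + 5 = 11^3 + 1*11 + 5 mod 43 = 14
LHS = RHS

Yes, on the curve


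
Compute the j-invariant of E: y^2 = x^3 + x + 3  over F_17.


Delta = -16(4 a^3 + 27 b^2) mod 17 = 9
-1728 * (4 a)^3 = -1728 * (4*1)^3 mod 17 = 10
j = 10 * 9^(-1) mod 17 = 3

j = 3 (mod 17)


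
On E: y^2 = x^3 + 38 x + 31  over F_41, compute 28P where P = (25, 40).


k = 28 = 11100_2 (binary, LSB first: 00111)
Double-and-add from P = (25, 40):
  bit 0 = 0: acc unchanged = O
  bit 1 = 0: acc unchanged = O
  bit 2 = 1: acc = O + (2, 22) = (2, 22)
  bit 3 = 1: acc = (2, 22) + (5, 10) = (9, 6)
  bit 4 = 1: acc = (9, 6) + (21, 39) = (16, 26)

28P = (16, 26)


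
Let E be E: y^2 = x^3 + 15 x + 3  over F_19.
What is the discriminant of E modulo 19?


4 a^3 + 27 b^2 = 4*15^3 + 27*3^2 = 13500 + 243 = 13743
Delta = -16 * (13743) = -219888
Delta mod 19 = 18

Delta = 18 (mod 19)


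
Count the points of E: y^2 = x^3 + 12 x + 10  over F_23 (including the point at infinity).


For each x in F_23, count y with y^2 = x^3 + 12 x + 10 mod 23:
  x = 1: RHS = 0, y in [0]  -> 1 point(s)
  x = 3: RHS = 4, y in [2, 21]  -> 2 point(s)
  x = 7: RHS = 0, y in [0]  -> 1 point(s)
  x = 10: RHS = 3, y in [7, 16]  -> 2 point(s)
  x = 11: RHS = 1, y in [1, 22]  -> 2 point(s)
  x = 14: RHS = 1, y in [1, 22]  -> 2 point(s)
  x = 15: RHS = 0, y in [0]  -> 1 point(s)
  x = 18: RHS = 9, y in [3, 20]  -> 2 point(s)
  x = 19: RHS = 13, y in [6, 17]  -> 2 point(s)
  x = 20: RHS = 16, y in [4, 19]  -> 2 point(s)
  x = 21: RHS = 1, y in [1, 22]  -> 2 point(s)
Affine points: 19. Add the point at infinity: total = 20.

#E(F_23) = 20


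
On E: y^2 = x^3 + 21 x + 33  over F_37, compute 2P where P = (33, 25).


Doubling: s = (3 x1^2 + a) / (2 y1)
s = (3*33^2 + 21) / (2*25) mod 37 = 11
x3 = s^2 - 2 x1 mod 37 = 11^2 - 2*33 = 18
y3 = s (x1 - x3) - y1 mod 37 = 11 * (33 - 18) - 25 = 29

2P = (18, 29)


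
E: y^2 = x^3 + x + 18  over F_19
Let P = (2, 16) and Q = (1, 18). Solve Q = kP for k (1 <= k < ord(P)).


Enumerate multiples of P until we hit Q = (1, 18):
  1P = (2, 16)
  2P = (16, 8)
  3P = (18, 4)
  4P = (15, 8)
  5P = (8, 14)
  6P = (7, 11)
  7P = (11, 12)
  8P = (13, 10)
  9P = (1, 18)
Match found at i = 9.

k = 9


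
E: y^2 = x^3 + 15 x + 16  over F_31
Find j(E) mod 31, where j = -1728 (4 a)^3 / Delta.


Delta = -16(4 a^3 + 27 b^2) mod 31 = 24
-1728 * (4 a)^3 = -1728 * (4*15)^3 mod 31 = 29
j = 29 * 24^(-1) mod 31 = 18

j = 18 (mod 31)


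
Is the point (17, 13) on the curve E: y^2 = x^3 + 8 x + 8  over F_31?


Check whether y^2 = x^3 + 8 x + 8 (mod 31) for (x, y) = (17, 13).
LHS: y^2 = 13^2 mod 31 = 14
RHS: x^3 + 8 x + 8 = 17^3 + 8*17 + 8 mod 31 = 4
LHS != RHS

No, not on the curve


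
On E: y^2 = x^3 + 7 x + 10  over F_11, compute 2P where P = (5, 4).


Doubling: s = (3 x1^2 + a) / (2 y1)
s = (3*5^2 + 7) / (2*4) mod 11 = 2
x3 = s^2 - 2 x1 mod 11 = 2^2 - 2*5 = 5
y3 = s (x1 - x3) - y1 mod 11 = 2 * (5 - 5) - 4 = 7

2P = (5, 7)


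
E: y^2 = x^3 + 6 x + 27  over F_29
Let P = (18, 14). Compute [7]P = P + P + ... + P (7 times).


k = 7 = 111_2 (binary, LSB first: 111)
Double-and-add from P = (18, 14):
  bit 0 = 1: acc = O + (18, 14) = (18, 14)
  bit 1 = 1: acc = (18, 14) + (28, 22) = (8, 23)
  bit 2 = 1: acc = (8, 23) + (7, 8) = (7, 21)

7P = (7, 21)


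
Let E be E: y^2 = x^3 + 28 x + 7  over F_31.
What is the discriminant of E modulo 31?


4 a^3 + 27 b^2 = 4*28^3 + 27*7^2 = 87808 + 1323 = 89131
Delta = -16 * (89131) = -1426096
Delta mod 31 = 28

Delta = 28 (mod 31)


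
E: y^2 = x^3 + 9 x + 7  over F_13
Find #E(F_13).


For each x in F_13, count y with y^2 = x^3 + 9 x + 7 mod 13:
  x = 1: RHS = 4, y in [2, 11]  -> 2 point(s)
  x = 3: RHS = 9, y in [3, 10]  -> 2 point(s)
  x = 4: RHS = 3, y in [4, 9]  -> 2 point(s)
  x = 6: RHS = 4, y in [2, 11]  -> 2 point(s)
  x = 7: RHS = 10, y in [6, 7]  -> 2 point(s)
  x = 12: RHS = 10, y in [6, 7]  -> 2 point(s)
Affine points: 12. Add the point at infinity: total = 13.

#E(F_13) = 13


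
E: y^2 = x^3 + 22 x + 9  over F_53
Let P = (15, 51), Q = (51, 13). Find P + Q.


P != Q, so use the chord formula.
s = (y2 - y1) / (x2 - x1) = (15) / (36) mod 53 = 49
x3 = s^2 - x1 - x2 mod 53 = 49^2 - 15 - 51 = 3
y3 = s (x1 - x3) - y1 mod 53 = 49 * (15 - 3) - 51 = 7

P + Q = (3, 7)


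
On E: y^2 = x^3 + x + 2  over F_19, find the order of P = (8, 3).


Compute successive multiples of P until we hit O:
  1P = (8, 3)
  2P = (8, 16)
  3P = O

ord(P) = 3


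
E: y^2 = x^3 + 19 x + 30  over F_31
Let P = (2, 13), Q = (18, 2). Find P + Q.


P != Q, so use the chord formula.
s = (y2 - y1) / (x2 - x1) = (20) / (16) mod 31 = 9
x3 = s^2 - x1 - x2 mod 31 = 9^2 - 2 - 18 = 30
y3 = s (x1 - x3) - y1 mod 31 = 9 * (2 - 30) - 13 = 14

P + Q = (30, 14)


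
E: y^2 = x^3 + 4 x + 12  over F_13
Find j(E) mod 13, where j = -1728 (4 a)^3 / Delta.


Delta = -16(4 a^3 + 27 b^2) mod 13 = 9
-1728 * (4 a)^3 = -1728 * (4*4)^3 mod 13 = 1
j = 1 * 9^(-1) mod 13 = 3

j = 3 (mod 13)


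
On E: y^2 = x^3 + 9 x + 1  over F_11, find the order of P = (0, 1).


Compute successive multiples of P until we hit O:
  1P = (0, 1)
  2P = (1, 0)
  3P = (0, 10)
  4P = O

ord(P) = 4


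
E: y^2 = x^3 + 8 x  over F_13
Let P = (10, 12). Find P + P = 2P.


Doubling: s = (3 x1^2 + a) / (2 y1)
s = (3*10^2 + 8) / (2*12) mod 13 = 2
x3 = s^2 - 2 x1 mod 13 = 2^2 - 2*10 = 10
y3 = s (x1 - x3) - y1 mod 13 = 2 * (10 - 10) - 12 = 1

2P = (10, 1)


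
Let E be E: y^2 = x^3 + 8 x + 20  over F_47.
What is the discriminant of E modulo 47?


4 a^3 + 27 b^2 = 4*8^3 + 27*20^2 = 2048 + 10800 = 12848
Delta = -16 * (12848) = -205568
Delta mod 47 = 10

Delta = 10 (mod 47)


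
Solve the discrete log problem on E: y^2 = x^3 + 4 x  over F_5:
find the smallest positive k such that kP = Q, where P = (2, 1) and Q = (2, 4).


Enumerate multiples of P until we hit Q = (2, 4):
  1P = (2, 1)
  2P = (0, 0)
  3P = (2, 4)
Match found at i = 3.

k = 3


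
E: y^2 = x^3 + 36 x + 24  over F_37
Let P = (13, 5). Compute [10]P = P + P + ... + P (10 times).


k = 10 = 1010_2 (binary, LSB first: 0101)
Double-and-add from P = (13, 5):
  bit 0 = 0: acc unchanged = O
  bit 1 = 1: acc = O + (8, 26) = (8, 26)
  bit 2 = 0: acc unchanged = (8, 26)
  bit 3 = 1: acc = (8, 26) + (33, 36) = (8, 11)

10P = (8, 11)


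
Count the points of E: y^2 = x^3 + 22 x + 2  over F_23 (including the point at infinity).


For each x in F_23, count y with y^2 = x^3 + 22 x + 2 mod 23:
  x = 0: RHS = 2, y in [5, 18]  -> 2 point(s)
  x = 1: RHS = 2, y in [5, 18]  -> 2 point(s)
  x = 2: RHS = 8, y in [10, 13]  -> 2 point(s)
  x = 3: RHS = 3, y in [7, 16]  -> 2 point(s)
  x = 4: RHS = 16, y in [4, 19]  -> 2 point(s)
  x = 7: RHS = 16, y in [4, 19]  -> 2 point(s)
  x = 8: RHS = 0, y in [0]  -> 1 point(s)
  x = 9: RHS = 9, y in [3, 20]  -> 2 point(s)
  x = 10: RHS = 3, y in [7, 16]  -> 2 point(s)
  x = 12: RHS = 16, y in [4, 19]  -> 2 point(s)
  x = 13: RHS = 1, y in [1, 22]  -> 2 point(s)
  x = 14: RHS = 18, y in [8, 15]  -> 2 point(s)
  x = 15: RHS = 4, y in [2, 21]  -> 2 point(s)
  x = 20: RHS = 1, y in [1, 22]  -> 2 point(s)
  x = 22: RHS = 2, y in [5, 18]  -> 2 point(s)
Affine points: 29. Add the point at infinity: total = 30.

#E(F_23) = 30


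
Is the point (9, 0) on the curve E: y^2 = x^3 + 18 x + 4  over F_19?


Check whether y^2 = x^3 + 18 x + 4 (mod 19) for (x, y) = (9, 0).
LHS: y^2 = 0^2 mod 19 = 0
RHS: x^3 + 18 x + 4 = 9^3 + 18*9 + 4 mod 19 = 2
LHS != RHS

No, not on the curve


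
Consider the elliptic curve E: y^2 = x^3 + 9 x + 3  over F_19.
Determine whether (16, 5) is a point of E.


Check whether y^2 = x^3 + 9 x + 3 (mod 19) for (x, y) = (16, 5).
LHS: y^2 = 5^2 mod 19 = 6
RHS: x^3 + 9 x + 3 = 16^3 + 9*16 + 3 mod 19 = 6
LHS = RHS

Yes, on the curve


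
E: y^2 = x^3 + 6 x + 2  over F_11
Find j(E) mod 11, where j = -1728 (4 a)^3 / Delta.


Delta = -16(4 a^3 + 27 b^2) mod 11 = 2
-1728 * (4 a)^3 = -1728 * (4*6)^3 mod 11 = 3
j = 3 * 2^(-1) mod 11 = 7

j = 7 (mod 11)


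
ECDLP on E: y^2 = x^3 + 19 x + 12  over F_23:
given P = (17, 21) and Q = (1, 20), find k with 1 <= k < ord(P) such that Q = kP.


Enumerate multiples of P until we hit Q = (1, 20):
  1P = (17, 21)
  2P = (21, 14)
  3P = (1, 20)
Match found at i = 3.

k = 3


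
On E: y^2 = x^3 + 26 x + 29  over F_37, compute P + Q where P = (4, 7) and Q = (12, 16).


P != Q, so use the chord formula.
s = (y2 - y1) / (x2 - x1) = (9) / (8) mod 37 = 15
x3 = s^2 - x1 - x2 mod 37 = 15^2 - 4 - 12 = 24
y3 = s (x1 - x3) - y1 mod 37 = 15 * (4 - 24) - 7 = 26

P + Q = (24, 26)


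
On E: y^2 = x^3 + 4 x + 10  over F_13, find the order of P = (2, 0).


Compute successive multiples of P until we hit O:
  1P = (2, 0)
  2P = O

ord(P) = 2


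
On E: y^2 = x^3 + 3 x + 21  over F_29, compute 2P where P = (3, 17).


Doubling: s = (3 x1^2 + a) / (2 y1)
s = (3*3^2 + 3) / (2*17) mod 29 = 6
x3 = s^2 - 2 x1 mod 29 = 6^2 - 2*3 = 1
y3 = s (x1 - x3) - y1 mod 29 = 6 * (3 - 1) - 17 = 24

2P = (1, 24)


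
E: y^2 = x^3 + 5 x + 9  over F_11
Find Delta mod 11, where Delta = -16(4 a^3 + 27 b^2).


4 a^3 + 27 b^2 = 4*5^3 + 27*9^2 = 500 + 2187 = 2687
Delta = -16 * (2687) = -42992
Delta mod 11 = 7

Delta = 7 (mod 11)


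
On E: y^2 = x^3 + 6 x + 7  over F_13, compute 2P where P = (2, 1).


k = 2 = 10_2 (binary, LSB first: 01)
Double-and-add from P = (2, 1):
  bit 0 = 0: acc unchanged = O
  bit 1 = 1: acc = O + (12, 0) = (12, 0)

2P = (12, 0)


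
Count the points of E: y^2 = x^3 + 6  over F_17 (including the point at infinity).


For each x in F_17, count y with y^2 = x^3 + 0 x + 6 mod 17:
  x = 3: RHS = 16, y in [4, 13]  -> 2 point(s)
  x = 4: RHS = 2, y in [6, 11]  -> 2 point(s)
  x = 6: RHS = 1, y in [1, 16]  -> 2 point(s)
  x = 7: RHS = 9, y in [3, 14]  -> 2 point(s)
  x = 8: RHS = 8, y in [5, 12]  -> 2 point(s)
  x = 9: RHS = 4, y in [2, 15]  -> 2 point(s)
  x = 12: RHS = 0, y in [0]  -> 1 point(s)
  x = 14: RHS = 13, y in [8, 9]  -> 2 point(s)
  x = 15: RHS = 15, y in [7, 10]  -> 2 point(s)
Affine points: 17. Add the point at infinity: total = 18.

#E(F_17) = 18


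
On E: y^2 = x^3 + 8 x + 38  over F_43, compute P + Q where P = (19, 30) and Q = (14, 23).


P != Q, so use the chord formula.
s = (y2 - y1) / (x2 - x1) = (36) / (38) mod 43 = 10
x3 = s^2 - x1 - x2 mod 43 = 10^2 - 19 - 14 = 24
y3 = s (x1 - x3) - y1 mod 43 = 10 * (19 - 24) - 30 = 6

P + Q = (24, 6)


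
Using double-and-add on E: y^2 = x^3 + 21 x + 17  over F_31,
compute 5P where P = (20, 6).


k = 5 = 101_2 (binary, LSB first: 101)
Double-and-add from P = (20, 6):
  bit 0 = 1: acc = O + (20, 6) = (20, 6)
  bit 1 = 0: acc unchanged = (20, 6)
  bit 2 = 1: acc = (20, 6) + (26, 29) = (4, 14)

5P = (4, 14)


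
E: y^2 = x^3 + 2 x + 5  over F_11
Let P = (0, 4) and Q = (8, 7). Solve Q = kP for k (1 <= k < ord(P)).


Enumerate multiples of P until we hit Q = (8, 7):
  1P = (0, 4)
  2P = (9, 2)
  3P = (3, 4)
  4P = (8, 7)
Match found at i = 4.

k = 4


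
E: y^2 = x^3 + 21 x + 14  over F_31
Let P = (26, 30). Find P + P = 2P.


Doubling: s = (3 x1^2 + a) / (2 y1)
s = (3*26^2 + 21) / (2*30) mod 31 = 14
x3 = s^2 - 2 x1 mod 31 = 14^2 - 2*26 = 20
y3 = s (x1 - x3) - y1 mod 31 = 14 * (26 - 20) - 30 = 23

2P = (20, 23)


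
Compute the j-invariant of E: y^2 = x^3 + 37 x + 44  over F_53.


Delta = -16(4 a^3 + 27 b^2) mod 53 = 47
-1728 * (4 a)^3 = -1728 * (4*37)^3 mod 53 = 33
j = 33 * 47^(-1) mod 53 = 21

j = 21 (mod 53)


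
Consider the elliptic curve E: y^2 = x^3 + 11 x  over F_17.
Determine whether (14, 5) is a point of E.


Check whether y^2 = x^3 + 11 x + 0 (mod 17) for (x, y) = (14, 5).
LHS: y^2 = 5^2 mod 17 = 8
RHS: x^3 + 11 x + 0 = 14^3 + 11*14 + 0 mod 17 = 8
LHS = RHS

Yes, on the curve


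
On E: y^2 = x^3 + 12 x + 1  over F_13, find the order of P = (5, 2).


Compute successive multiples of P until we hit O:
  1P = (5, 2)
  2P = (4, 10)
  3P = (3, 8)
  4P = (1, 12)
  5P = (10, 4)
  6P = (7, 5)
  7P = (0, 12)
  8P = (12, 12)
  ... (continuing to 19P)
  19P = O

ord(P) = 19


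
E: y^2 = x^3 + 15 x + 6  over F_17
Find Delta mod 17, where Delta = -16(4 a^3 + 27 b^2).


4 a^3 + 27 b^2 = 4*15^3 + 27*6^2 = 13500 + 972 = 14472
Delta = -16 * (14472) = -231552
Delta mod 17 = 5

Delta = 5 (mod 17)


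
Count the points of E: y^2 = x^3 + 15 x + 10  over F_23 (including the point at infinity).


For each x in F_23, count y with y^2 = x^3 + 15 x + 10 mod 23:
  x = 1: RHS = 3, y in [7, 16]  -> 2 point(s)
  x = 2: RHS = 2, y in [5, 18]  -> 2 point(s)
  x = 3: RHS = 13, y in [6, 17]  -> 2 point(s)
  x = 5: RHS = 3, y in [7, 16]  -> 2 point(s)
  x = 9: RHS = 0, y in [0]  -> 1 point(s)
  x = 12: RHS = 9, y in [3, 20]  -> 2 point(s)
  x = 17: RHS = 3, y in [7, 16]  -> 2 point(s)
  x = 19: RHS = 1, y in [1, 22]  -> 2 point(s)
  x = 21: RHS = 18, y in [8, 15]  -> 2 point(s)
Affine points: 17. Add the point at infinity: total = 18.

#E(F_23) = 18


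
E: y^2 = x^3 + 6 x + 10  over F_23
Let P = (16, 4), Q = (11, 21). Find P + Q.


P != Q, so use the chord formula.
s = (y2 - y1) / (x2 - x1) = (17) / (18) mod 23 = 15
x3 = s^2 - x1 - x2 mod 23 = 15^2 - 16 - 11 = 14
y3 = s (x1 - x3) - y1 mod 23 = 15 * (16 - 14) - 4 = 3

P + Q = (14, 3)


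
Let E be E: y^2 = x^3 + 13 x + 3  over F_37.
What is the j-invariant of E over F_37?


Delta = -16(4 a^3 + 27 b^2) mod 37 = 26
-1728 * (4 a)^3 = -1728 * (4*13)^3 mod 37 = 14
j = 14 * 26^(-1) mod 37 = 29

j = 29 (mod 37)


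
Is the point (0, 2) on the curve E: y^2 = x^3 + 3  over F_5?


Check whether y^2 = x^3 + 0 x + 3 (mod 5) for (x, y) = (0, 2).
LHS: y^2 = 2^2 mod 5 = 4
RHS: x^3 + 0 x + 3 = 0^3 + 0*0 + 3 mod 5 = 3
LHS != RHS

No, not on the curve


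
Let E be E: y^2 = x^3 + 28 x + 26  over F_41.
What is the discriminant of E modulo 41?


4 a^3 + 27 b^2 = 4*28^3 + 27*26^2 = 87808 + 18252 = 106060
Delta = -16 * (106060) = -1696960
Delta mod 41 = 30

Delta = 30 (mod 41)
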